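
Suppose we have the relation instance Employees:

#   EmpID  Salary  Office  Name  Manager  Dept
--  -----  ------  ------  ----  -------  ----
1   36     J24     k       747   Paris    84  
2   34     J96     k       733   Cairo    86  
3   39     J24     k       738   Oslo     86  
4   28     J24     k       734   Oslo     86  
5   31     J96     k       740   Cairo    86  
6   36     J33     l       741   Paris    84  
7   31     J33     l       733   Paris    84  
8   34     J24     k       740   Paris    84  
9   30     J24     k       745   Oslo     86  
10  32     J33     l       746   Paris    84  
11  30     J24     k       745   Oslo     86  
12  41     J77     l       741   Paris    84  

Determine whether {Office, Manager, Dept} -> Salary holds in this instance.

No

(Office=k, Manager=Paris, Dept=84): rows 1, 8 → Salary = J24, J24 ✓
(Office=k, Manager=Cairo, Dept=86): rows 2, 5 → Salary = J96, J96 ✓
(Office=k, Manager=Oslo, Dept=86): rows 3, 4, 9, 11 → Salary = J24, J24, J24, J24 ✓
(Office=l, Manager=Paris, Dept=84): rows 6, 7, 10, 12 → Salary takes values {J33, J77} — violation
Two rows agree on {Office, Manager, Dept} but differ on Salary, so {Office, Manager, Dept} -> Salary does not hold.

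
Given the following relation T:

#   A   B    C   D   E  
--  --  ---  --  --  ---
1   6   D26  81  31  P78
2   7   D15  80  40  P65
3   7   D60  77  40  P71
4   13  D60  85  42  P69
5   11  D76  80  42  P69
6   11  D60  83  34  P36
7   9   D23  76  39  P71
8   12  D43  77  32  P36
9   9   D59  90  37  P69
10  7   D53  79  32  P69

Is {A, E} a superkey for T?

Yes

All 10 rows have distinct {A, E} values, so {A, E} → (all attributes) holds and {A, E} is a superkey.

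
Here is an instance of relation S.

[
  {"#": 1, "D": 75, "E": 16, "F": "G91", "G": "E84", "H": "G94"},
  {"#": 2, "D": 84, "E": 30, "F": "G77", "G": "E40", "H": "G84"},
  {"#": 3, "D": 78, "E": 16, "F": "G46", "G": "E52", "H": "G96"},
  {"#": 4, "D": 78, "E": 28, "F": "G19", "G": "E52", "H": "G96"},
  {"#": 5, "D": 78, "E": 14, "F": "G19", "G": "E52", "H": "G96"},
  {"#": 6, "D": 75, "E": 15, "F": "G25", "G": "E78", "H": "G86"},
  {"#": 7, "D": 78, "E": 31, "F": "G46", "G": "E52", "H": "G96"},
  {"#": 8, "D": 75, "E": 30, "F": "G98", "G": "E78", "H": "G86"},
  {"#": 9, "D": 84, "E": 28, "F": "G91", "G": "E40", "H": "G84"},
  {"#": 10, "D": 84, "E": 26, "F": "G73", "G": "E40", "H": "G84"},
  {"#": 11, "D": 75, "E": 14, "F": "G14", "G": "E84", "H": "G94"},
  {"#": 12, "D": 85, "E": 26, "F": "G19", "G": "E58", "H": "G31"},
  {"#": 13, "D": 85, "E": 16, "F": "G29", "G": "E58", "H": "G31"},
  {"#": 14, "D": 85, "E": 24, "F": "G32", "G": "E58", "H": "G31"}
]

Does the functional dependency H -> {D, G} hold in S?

Yes

H=G94: rows 1, 11 → {D,G} = (75, E84), (75, E84) ✓
H=G84: rows 2, 9, 10 → {D,G} = (84, E40), (84, E40), (84, E40) ✓
H=G96: rows 3, 4, 5, 7 → {D,G} = (78, E52), (78, E52), (78, E52), (78, E52) ✓
H=G86: rows 6, 8 → {D,G} = (75, E78), (75, E78) ✓
H=G31: rows 12, 13, 14 → {D,G} = (85, E58), (85, E58), (85, E58) ✓
Every H value is associated with a single {D, G} value, so H -> {D, G} holds.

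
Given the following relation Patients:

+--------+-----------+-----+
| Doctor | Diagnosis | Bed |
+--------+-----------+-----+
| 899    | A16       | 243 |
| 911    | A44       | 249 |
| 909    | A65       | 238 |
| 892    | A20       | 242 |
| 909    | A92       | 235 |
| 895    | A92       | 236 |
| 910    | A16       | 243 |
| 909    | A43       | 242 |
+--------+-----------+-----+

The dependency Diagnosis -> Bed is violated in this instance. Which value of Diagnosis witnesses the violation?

A92

Diagnosis=A16: 2 rows → Bed = 243, 243 ✓
Diagnosis=A44: 1 row → Bed = 249 ✓
Diagnosis=A65: 1 row → Bed = 238 ✓
Diagnosis=A20: 1 row → Bed = 242 ✓
Diagnosis=A92: 2 rows → Bed takes values {235, 236} — violation
Diagnosis=A43: 1 row → Bed = 242 ✓
The only Diagnosis value with inconsistent Bed is Diagnosis=A92.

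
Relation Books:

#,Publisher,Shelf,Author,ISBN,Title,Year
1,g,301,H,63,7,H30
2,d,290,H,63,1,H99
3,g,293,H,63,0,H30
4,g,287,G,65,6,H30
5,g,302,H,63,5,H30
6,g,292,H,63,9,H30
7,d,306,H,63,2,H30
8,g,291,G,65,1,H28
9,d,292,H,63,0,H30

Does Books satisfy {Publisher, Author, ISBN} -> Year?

(Publisher=g, Author=H, ISBN=63): rows 1, 3, 5, 6 → Year = H30, H30, H30, H30 ✓
(Publisher=d, Author=H, ISBN=63): rows 2, 7, 9 → Year takes values {H99, H30} — violation
(Publisher=g, Author=G, ISBN=65): rows 4, 8 → Year takes values {H30, H28} — violation
Two rows agree on {Publisher, Author, ISBN} but differ on Year, so {Publisher, Author, ISBN} -> Year does not hold.

No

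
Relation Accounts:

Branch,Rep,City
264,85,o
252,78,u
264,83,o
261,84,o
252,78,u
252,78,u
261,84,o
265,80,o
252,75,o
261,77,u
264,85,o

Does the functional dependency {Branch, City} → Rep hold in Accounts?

(Branch=264, City=o): 3 rows → Rep takes values {85, 83} — violation
(Branch=252, City=u): 3 rows → Rep = 78, 78, 78 ✓
(Branch=261, City=o): 2 rows → Rep = 84, 84 ✓
(Branch=265, City=o): 1 row → Rep = 80 ✓
(Branch=252, City=o): 1 row → Rep = 75 ✓
(Branch=261, City=u): 1 row → Rep = 77 ✓
Two rows agree on {Branch, City} but differ on Rep, so {Branch, City} → Rep does not hold.

No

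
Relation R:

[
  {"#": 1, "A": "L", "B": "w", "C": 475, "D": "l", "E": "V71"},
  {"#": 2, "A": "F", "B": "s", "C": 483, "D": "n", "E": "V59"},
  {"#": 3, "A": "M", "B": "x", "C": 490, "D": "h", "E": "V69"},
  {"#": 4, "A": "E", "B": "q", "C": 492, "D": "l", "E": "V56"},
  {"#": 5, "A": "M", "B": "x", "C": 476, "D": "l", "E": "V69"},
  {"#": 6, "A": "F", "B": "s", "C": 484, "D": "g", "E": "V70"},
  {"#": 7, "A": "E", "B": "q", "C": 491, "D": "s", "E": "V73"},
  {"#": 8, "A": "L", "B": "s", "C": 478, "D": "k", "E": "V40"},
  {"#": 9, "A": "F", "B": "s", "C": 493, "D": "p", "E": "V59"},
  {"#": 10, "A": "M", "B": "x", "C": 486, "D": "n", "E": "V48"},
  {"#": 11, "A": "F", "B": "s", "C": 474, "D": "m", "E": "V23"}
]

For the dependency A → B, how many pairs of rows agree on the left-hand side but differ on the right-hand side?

A=L: violating pairs (1,8) — 1 pair.
A=F: all 4 rows agree on B — 0 pairs.
A=M: all 3 rows agree on B — 0 pairs.
A=E: all 2 rows agree on B — 0 pairs.

1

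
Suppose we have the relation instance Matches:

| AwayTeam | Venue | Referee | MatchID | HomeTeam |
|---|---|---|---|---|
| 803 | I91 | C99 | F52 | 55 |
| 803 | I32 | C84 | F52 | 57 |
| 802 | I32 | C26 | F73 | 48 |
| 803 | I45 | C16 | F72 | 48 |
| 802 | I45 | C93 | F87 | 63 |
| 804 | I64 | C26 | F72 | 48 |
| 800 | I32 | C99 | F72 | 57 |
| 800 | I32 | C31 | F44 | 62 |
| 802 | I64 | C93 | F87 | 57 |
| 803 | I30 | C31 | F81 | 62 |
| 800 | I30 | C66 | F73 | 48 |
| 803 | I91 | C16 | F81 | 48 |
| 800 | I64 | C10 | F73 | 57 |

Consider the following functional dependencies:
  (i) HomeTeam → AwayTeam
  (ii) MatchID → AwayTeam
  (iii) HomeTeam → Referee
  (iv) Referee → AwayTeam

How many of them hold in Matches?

0

(i) HomeTeam → AwayTeam: HomeTeam=57: 4 rows → AwayTeam takes values {803, 800, 802} — violation; HomeTeam=48: 5 rows → AwayTeam takes values {802, 803, 804, 800} — violation; HomeTeam=62: 2 rows → AwayTeam takes values {800, 803} — violation — fails.
(ii) MatchID → AwayTeam: MatchID=F73: 3 rows → AwayTeam takes values {802, 800} — violation; MatchID=F72: 3 rows → AwayTeam takes values {803, 804, 800} — violation — fails.
(iii) HomeTeam → Referee: HomeTeam=57: 4 rows → Referee takes values {C84, C99, C93, C10} — violation; HomeTeam=48: 5 rows → Referee takes values {C26, C16, C66} — violation — fails.
(iv) Referee → AwayTeam: Referee=C99: 2 rows → AwayTeam takes values {803, 800} — violation; Referee=C26: 2 rows → AwayTeam takes values {802, 804} — violation; Referee=C31: 2 rows → AwayTeam takes values {800, 803} — violation — fails.
None of the 4 dependencies hold.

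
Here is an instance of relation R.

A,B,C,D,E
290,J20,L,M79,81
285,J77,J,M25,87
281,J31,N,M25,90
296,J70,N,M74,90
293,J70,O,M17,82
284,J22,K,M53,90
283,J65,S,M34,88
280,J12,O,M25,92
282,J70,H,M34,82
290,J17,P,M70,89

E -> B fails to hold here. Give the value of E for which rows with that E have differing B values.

90

E=81: 1 row → B = J20 ✓
E=87: 1 row → B = J77 ✓
E=90: 3 rows → B takes values {J31, J70, J22} — violation
E=82: 2 rows → B = J70, J70 ✓
E=88: 1 row → B = J65 ✓
E=92: 1 row → B = J12 ✓
E=89: 1 row → B = J17 ✓
The only E value with inconsistent B is E=90.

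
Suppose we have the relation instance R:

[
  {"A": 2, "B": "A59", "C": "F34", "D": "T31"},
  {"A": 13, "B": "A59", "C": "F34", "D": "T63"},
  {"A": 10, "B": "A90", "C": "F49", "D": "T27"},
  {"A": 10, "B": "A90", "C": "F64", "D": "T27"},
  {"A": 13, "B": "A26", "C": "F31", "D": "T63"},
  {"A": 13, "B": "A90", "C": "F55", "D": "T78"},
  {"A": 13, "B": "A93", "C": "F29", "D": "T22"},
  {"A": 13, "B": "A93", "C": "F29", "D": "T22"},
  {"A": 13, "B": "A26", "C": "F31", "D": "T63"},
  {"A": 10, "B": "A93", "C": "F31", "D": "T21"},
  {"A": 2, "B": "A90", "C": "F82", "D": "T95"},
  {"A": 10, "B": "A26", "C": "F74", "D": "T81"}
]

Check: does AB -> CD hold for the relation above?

No

(A=2, B=A59): 1 row → {C,D} = (F34, T31) ✓
(A=13, B=A59): 1 row → {C,D} = (F34, T63) ✓
(A=10, B=A90): 2 rows → {C,D} takes values {(F49, T27), (F64, T27)} — violation
(A=13, B=A26): 2 rows → {C,D} = (F31, T63), (F31, T63) ✓
(A=13, B=A90): 1 row → {C,D} = (F55, T78) ✓
(A=13, B=A93): 2 rows → {C,D} = (F29, T22), (F29, T22) ✓
(A=10, B=A93): 1 row → {C,D} = (F31, T21) ✓
(A=2, B=A90): 1 row → {C,D} = (F82, T95) ✓
(A=10, B=A26): 1 row → {C,D} = (F74, T81) ✓
Two rows agree on AB but differ on CD, so AB -> CD does not hold.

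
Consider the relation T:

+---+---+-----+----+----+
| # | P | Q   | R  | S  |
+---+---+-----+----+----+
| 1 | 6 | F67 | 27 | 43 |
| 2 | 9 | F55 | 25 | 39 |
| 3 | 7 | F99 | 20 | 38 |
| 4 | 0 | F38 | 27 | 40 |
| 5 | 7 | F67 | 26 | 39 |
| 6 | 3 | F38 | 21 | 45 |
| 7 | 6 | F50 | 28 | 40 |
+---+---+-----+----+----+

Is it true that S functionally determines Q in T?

No

S=43: row 1 → Q = F67 ✓
S=39: rows 2, 5 → Q takes values {F55, F67} — violation
S=38: row 3 → Q = F99 ✓
S=40: rows 4, 7 → Q takes values {F38, F50} — violation
S=45: row 6 → Q = F38 ✓
Two rows agree on S but differ on Q, so S → Q does not hold.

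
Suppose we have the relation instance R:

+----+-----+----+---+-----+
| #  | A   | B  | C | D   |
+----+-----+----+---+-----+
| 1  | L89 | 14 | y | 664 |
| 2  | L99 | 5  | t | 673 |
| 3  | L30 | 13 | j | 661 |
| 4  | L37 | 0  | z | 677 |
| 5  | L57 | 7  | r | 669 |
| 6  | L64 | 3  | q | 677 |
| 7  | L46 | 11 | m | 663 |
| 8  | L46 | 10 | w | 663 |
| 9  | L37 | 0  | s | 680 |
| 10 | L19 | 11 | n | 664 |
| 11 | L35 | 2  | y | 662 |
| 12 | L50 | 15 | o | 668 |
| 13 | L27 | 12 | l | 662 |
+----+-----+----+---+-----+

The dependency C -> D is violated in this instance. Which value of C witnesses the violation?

C=y: rows 1, 11 → D takes values {664, 662} — violation
C=t: row 2 → D = 673 ✓
C=j: row 3 → D = 661 ✓
C=z: row 4 → D = 677 ✓
C=r: row 5 → D = 669 ✓
C=q: row 6 → D = 677 ✓
C=m: row 7 → D = 663 ✓
C=w: row 8 → D = 663 ✓
C=s: row 9 → D = 680 ✓
C=n: row 10 → D = 664 ✓
C=o: row 12 → D = 668 ✓
C=l: row 13 → D = 662 ✓
The only C value with inconsistent D is C=y.

y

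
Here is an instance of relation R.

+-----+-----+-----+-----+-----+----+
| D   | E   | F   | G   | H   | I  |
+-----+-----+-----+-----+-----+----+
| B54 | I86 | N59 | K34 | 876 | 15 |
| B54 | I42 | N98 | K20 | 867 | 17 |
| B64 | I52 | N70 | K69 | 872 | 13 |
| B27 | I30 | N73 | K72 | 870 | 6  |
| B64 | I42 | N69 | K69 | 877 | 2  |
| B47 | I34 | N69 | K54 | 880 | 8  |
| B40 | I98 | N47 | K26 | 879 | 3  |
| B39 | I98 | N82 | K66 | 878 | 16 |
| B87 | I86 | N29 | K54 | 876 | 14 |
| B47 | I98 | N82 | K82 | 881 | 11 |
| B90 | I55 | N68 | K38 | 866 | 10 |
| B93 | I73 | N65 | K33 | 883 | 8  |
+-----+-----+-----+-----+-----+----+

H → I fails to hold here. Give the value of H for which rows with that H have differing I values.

H=876: 2 rows → I takes values {15, 14} — violation
H=867: 1 row → I = 17 ✓
H=872: 1 row → I = 13 ✓
H=870: 1 row → I = 6 ✓
H=877: 1 row → I = 2 ✓
H=880: 1 row → I = 8 ✓
H=879: 1 row → I = 3 ✓
H=878: 1 row → I = 16 ✓
H=881: 1 row → I = 11 ✓
H=866: 1 row → I = 10 ✓
H=883: 1 row → I = 8 ✓
The only H value with inconsistent I is H=876.

876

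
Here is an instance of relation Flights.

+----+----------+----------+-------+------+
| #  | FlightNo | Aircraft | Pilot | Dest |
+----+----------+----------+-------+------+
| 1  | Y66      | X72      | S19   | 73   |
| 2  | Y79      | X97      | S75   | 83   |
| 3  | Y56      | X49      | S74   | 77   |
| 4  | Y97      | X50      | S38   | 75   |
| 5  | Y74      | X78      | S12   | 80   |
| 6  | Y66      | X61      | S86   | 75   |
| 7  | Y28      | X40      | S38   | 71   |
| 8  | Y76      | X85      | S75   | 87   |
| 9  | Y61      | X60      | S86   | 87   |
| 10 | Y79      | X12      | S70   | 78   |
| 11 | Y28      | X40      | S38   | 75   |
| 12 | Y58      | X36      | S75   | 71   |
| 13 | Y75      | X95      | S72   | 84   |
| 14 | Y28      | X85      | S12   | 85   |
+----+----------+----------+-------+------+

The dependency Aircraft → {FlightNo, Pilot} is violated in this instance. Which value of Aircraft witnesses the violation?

X85

Aircraft=X72: row 1 → {FlightNo,Pilot} = (Y66, S19) ✓
Aircraft=X97: row 2 → {FlightNo,Pilot} = (Y79, S75) ✓
Aircraft=X49: row 3 → {FlightNo,Pilot} = (Y56, S74) ✓
Aircraft=X50: row 4 → {FlightNo,Pilot} = (Y97, S38) ✓
Aircraft=X78: row 5 → {FlightNo,Pilot} = (Y74, S12) ✓
Aircraft=X61: row 6 → {FlightNo,Pilot} = (Y66, S86) ✓
Aircraft=X40: rows 7, 11 → {FlightNo,Pilot} = (Y28, S38), (Y28, S38) ✓
Aircraft=X85: rows 8, 14 → {FlightNo,Pilot} takes values {(Y76, S75), (Y28, S12)} — violation
Aircraft=X60: row 9 → {FlightNo,Pilot} = (Y61, S86) ✓
Aircraft=X12: row 10 → {FlightNo,Pilot} = (Y79, S70) ✓
Aircraft=X36: row 12 → {FlightNo,Pilot} = (Y58, S75) ✓
Aircraft=X95: row 13 → {FlightNo,Pilot} = (Y75, S72) ✓
The only Aircraft value with inconsistent RHS is Aircraft=X85.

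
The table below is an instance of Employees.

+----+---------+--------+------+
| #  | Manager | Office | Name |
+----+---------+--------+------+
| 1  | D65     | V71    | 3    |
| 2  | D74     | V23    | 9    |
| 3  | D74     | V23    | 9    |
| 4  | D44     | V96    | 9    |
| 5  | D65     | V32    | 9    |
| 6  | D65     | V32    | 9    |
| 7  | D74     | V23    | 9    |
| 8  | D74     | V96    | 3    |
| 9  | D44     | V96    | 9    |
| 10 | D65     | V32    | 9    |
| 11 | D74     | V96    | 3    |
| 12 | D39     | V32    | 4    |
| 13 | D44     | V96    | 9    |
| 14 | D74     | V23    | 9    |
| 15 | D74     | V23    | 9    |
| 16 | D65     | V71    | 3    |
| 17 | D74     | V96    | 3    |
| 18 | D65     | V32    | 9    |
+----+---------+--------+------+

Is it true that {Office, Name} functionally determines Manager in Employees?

(Office=V71, Name=3): rows 1, 16 → Manager = D65, D65 ✓
(Office=V23, Name=9): rows 2, 3, 7, 14, 15 → Manager = D74, D74, D74, D74, D74 ✓
(Office=V96, Name=9): rows 4, 9, 13 → Manager = D44, D44, D44 ✓
(Office=V32, Name=9): rows 5, 6, 10, 18 → Manager = D65, D65, D65, D65 ✓
(Office=V96, Name=3): rows 8, 11, 17 → Manager = D74, D74, D74 ✓
(Office=V32, Name=4): row 12 → Manager = D39 ✓
Every {Office, Name} value is associated with a single Manager value, so {Office, Name} -> Manager holds.

Yes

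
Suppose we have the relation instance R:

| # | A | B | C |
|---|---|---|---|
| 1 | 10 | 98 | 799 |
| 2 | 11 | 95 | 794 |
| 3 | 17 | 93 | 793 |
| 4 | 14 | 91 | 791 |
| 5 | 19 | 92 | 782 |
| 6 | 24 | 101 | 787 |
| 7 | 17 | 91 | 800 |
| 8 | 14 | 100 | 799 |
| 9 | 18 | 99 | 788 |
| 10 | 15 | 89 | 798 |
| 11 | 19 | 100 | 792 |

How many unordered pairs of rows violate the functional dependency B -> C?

2

B=91: violating pairs (4,7) — 1 pair.
B=100: violating pairs (8,11) — 1 pair.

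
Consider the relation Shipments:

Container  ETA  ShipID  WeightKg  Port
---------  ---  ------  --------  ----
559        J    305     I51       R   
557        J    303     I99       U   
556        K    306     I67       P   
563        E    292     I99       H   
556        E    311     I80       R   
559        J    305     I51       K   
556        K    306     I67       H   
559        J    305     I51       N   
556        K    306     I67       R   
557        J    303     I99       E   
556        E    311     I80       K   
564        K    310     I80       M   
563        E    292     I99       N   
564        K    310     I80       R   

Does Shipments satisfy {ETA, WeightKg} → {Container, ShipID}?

(ETA=J, WeightKg=I51): 3 rows → {Container,ShipID} = (559, 305), (559, 305), (559, 305) ✓
(ETA=J, WeightKg=I99): 2 rows → {Container,ShipID} = (557, 303), (557, 303) ✓
(ETA=K, WeightKg=I67): 3 rows → {Container,ShipID} = (556, 306), (556, 306), (556, 306) ✓
(ETA=E, WeightKg=I99): 2 rows → {Container,ShipID} = (563, 292), (563, 292) ✓
(ETA=E, WeightKg=I80): 2 rows → {Container,ShipID} = (556, 311), (556, 311) ✓
(ETA=K, WeightKg=I80): 2 rows → {Container,ShipID} = (564, 310), (564, 310) ✓
Every {ETA, WeightKg} value is associated with a single {Container, ShipID} value, so {ETA, WeightKg} → {Container, ShipID} holds.

Yes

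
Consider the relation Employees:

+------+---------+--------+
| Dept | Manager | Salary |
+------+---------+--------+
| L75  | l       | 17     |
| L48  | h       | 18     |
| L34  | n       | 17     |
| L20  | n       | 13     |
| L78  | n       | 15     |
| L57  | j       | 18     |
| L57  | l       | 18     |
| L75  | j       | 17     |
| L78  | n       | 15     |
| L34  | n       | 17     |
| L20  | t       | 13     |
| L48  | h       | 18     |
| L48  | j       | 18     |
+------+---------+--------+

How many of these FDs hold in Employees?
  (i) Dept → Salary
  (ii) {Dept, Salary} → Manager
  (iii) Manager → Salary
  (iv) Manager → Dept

(i) Dept → Salary: every LHS value maps to a single RHS value — holds.
(ii) {Dept, Salary} → Manager: (Dept=L75, Salary=17): 2 rows → Manager takes values {l, j} — violation; (Dept=L48, Salary=18): 3 rows → Manager takes values {h, j} — violation; (Dept=L20, Salary=13): 2 rows → Manager takes values {n, t} — violation; (Dept=L57, Salary=18): 2 rows → Manager takes values {j, l} — violation — fails.
(iii) Manager → Salary: Manager=l: 2 rows → Salary takes values {17, 18} — violation; Manager=n: 5 rows → Salary takes values {17, 13, 15} — violation; Manager=j: 3 rows → Salary takes values {18, 17} — violation — fails.
(iv) Manager → Dept: Manager=l: 2 rows → Dept takes values {L75, L57} — violation; Manager=n: 5 rows → Dept takes values {L34, L20, L78} — violation; Manager=j: 3 rows → Dept takes values {L57, L75, L48} — violation — fails.
1 of the 4 dependencies holds.

1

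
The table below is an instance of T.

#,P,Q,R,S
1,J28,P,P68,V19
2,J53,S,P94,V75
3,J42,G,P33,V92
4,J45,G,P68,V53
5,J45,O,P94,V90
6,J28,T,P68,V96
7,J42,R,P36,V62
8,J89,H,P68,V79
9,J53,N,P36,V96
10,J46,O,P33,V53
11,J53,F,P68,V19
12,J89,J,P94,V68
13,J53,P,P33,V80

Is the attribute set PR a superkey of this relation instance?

Rows 1 and 6 have the same PR value (P=J28, R=P68) but are distinct tuples, so PR does not determine every attribute — not a superkey.

No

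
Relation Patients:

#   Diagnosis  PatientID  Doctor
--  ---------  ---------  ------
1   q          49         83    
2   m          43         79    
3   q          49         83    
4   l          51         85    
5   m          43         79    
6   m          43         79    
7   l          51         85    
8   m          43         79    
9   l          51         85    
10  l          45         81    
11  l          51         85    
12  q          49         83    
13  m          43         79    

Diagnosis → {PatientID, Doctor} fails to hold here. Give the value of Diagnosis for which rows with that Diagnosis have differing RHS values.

l

Diagnosis=q: rows 1, 3, 12 → {PatientID,Doctor} = (49, 83), (49, 83), (49, 83) ✓
Diagnosis=m: rows 2, 5, 6, 8, 13 → {PatientID,Doctor} = (43, 79), (43, 79), (43, 79), (43, 79), (43, 79) ✓
Diagnosis=l: rows 4, 7, 9, 10, 11 → {PatientID,Doctor} takes values {(51, 85), (45, 81)} — violation
The only Diagnosis value with inconsistent RHS is Diagnosis=l.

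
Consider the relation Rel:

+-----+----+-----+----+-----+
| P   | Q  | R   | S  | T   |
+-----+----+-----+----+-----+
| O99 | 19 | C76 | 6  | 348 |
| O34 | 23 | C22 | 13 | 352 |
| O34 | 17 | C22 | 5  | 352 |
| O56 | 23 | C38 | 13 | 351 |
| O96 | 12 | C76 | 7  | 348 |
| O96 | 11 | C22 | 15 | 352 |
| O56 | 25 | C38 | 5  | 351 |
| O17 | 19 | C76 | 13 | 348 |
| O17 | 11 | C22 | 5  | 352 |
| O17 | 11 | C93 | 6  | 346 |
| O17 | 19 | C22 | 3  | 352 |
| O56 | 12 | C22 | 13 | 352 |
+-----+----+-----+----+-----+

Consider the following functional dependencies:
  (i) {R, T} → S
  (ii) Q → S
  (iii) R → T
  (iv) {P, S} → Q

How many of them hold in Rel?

(i) {R, T} → S: (R=C76, T=348): 3 rows → S takes values {6, 7, 13} — violation; (R=C22, T=352): 6 rows → S takes values {13, 5, 15, 3} — violation; (R=C38, T=351): 2 rows → S takes values {13, 5} — violation — fails.
(ii) Q → S: Q=19: 3 rows → S takes values {6, 13, 3} — violation; Q=12: 2 rows → S takes values {7, 13} — violation; Q=11: 3 rows → S takes values {15, 5, 6} — violation — fails.
(iii) R → T: every LHS value maps to a single RHS value — holds.
(iv) {P, S} → Q: (P=O56, S=13): 2 rows → Q takes values {23, 12} — violation — fails.
1 of the 4 dependencies holds.

1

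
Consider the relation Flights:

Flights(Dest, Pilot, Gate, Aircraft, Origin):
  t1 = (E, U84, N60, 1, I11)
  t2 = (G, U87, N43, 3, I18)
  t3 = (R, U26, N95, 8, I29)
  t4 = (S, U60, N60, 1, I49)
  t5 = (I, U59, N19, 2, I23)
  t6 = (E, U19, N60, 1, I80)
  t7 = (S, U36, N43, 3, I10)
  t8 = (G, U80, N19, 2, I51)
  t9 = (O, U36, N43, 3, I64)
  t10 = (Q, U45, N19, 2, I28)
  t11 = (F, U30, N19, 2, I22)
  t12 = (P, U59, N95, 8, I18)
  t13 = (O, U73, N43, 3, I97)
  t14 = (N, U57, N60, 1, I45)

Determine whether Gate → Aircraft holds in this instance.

Yes

Gate=N60: rows 1, 4, 6, 14 → Aircraft = 1, 1, 1, 1 ✓
Gate=N43: rows 2, 7, 9, 13 → Aircraft = 3, 3, 3, 3 ✓
Gate=N95: rows 3, 12 → Aircraft = 8, 8 ✓
Gate=N19: rows 5, 8, 10, 11 → Aircraft = 2, 2, 2, 2 ✓
Every Gate value is associated with a single Aircraft value, so Gate → Aircraft holds.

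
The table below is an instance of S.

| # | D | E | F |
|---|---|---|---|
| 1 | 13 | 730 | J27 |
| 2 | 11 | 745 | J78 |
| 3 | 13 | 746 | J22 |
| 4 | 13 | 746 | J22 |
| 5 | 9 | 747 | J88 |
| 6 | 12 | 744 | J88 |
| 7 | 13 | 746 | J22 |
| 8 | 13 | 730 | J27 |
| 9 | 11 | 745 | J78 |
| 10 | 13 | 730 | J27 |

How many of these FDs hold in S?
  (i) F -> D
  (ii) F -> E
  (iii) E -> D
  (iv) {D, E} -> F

(i) F -> D: F=J88: rows 5, 6 → D takes values {9, 12} — violation — fails.
(ii) F -> E: F=J88: rows 5, 6 → E takes values {747, 744} — violation — fails.
(iii) E -> D: every LHS value maps to a single RHS value — holds.
(iv) {D, E} -> F: every LHS value maps to a single RHS value — holds.
2 of the 4 dependencies hold.

2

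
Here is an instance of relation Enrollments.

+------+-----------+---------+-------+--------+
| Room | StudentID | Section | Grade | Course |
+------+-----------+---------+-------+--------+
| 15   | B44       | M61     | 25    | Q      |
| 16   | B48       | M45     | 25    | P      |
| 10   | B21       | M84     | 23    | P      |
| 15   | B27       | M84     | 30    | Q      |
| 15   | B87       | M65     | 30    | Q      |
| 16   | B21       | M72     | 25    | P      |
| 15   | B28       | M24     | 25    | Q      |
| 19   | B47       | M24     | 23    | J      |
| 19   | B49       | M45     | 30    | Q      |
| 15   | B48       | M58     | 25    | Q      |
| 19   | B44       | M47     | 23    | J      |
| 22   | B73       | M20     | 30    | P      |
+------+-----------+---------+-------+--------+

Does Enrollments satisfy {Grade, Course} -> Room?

(Grade=25, Course=Q): 3 rows → Room = 15, 15, 15 ✓
(Grade=25, Course=P): 2 rows → Room = 16, 16 ✓
(Grade=23, Course=P): 1 row → Room = 10 ✓
(Grade=30, Course=Q): 3 rows → Room takes values {15, 19} — violation
(Grade=23, Course=J): 2 rows → Room = 19, 19 ✓
(Grade=30, Course=P): 1 row → Room = 22 ✓
Two rows agree on {Grade, Course} but differ on Room, so {Grade, Course} -> Room does not hold.

No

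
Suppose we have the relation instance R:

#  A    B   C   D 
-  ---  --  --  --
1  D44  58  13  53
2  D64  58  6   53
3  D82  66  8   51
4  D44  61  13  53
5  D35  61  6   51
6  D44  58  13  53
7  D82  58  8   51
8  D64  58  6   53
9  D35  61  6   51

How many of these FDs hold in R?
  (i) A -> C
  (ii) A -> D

(i) A -> C: every LHS value maps to a single RHS value — holds.
(ii) A -> D: every LHS value maps to a single RHS value — holds.
2 of the 2 dependencies hold.

2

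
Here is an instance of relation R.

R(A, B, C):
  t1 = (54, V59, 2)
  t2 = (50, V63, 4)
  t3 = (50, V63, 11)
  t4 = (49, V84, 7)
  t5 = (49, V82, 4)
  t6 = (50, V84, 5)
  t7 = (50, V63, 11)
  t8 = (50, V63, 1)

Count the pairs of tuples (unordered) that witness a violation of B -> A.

1

B=V63: all 4 rows agree on A — 0 pairs.
B=V84: violating pairs (4,6) — 1 pair.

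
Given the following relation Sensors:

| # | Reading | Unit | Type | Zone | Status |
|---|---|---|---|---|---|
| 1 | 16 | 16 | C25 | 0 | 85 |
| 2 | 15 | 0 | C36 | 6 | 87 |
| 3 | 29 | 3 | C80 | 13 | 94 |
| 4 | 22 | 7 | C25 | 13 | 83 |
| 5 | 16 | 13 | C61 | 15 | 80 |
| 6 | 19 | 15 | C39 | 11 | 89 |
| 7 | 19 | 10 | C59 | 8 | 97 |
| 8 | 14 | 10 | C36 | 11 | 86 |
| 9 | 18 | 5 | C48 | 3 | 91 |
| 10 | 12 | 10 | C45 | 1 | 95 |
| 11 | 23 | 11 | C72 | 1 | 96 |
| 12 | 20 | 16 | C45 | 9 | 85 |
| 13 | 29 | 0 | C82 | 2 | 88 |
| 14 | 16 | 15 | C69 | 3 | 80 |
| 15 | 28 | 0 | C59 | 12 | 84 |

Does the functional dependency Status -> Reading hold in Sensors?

Status=85: rows 1, 12 → Reading takes values {16, 20} — violation
Status=87: row 2 → Reading = 15 ✓
Status=94: row 3 → Reading = 29 ✓
Status=83: row 4 → Reading = 22 ✓
Status=80: rows 5, 14 → Reading = 16, 16 ✓
Status=89: row 6 → Reading = 19 ✓
Status=97: row 7 → Reading = 19 ✓
Status=86: row 8 → Reading = 14 ✓
Status=91: row 9 → Reading = 18 ✓
Status=95: row 10 → Reading = 12 ✓
Status=96: row 11 → Reading = 23 ✓
Status=88: row 13 → Reading = 29 ✓
Status=84: row 15 → Reading = 28 ✓
Two rows agree on Status but differ on Reading, so Status -> Reading does not hold.

No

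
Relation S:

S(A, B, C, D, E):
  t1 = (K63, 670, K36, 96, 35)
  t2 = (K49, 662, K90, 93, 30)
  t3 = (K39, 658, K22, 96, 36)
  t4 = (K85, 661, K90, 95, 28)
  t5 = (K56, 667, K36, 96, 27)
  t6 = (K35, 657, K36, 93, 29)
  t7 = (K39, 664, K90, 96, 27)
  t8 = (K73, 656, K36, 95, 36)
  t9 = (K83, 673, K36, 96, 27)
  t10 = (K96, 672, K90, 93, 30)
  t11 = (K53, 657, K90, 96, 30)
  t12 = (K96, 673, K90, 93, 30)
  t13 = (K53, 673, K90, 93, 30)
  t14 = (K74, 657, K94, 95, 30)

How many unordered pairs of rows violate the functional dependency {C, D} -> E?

3

(C=K36, D=96): violating pairs (1,5), (1,9) — 2 pairs.
(C=K90, D=93): all 4 rows agree on E — 0 pairs.
(C=K90, D=96): violating pairs (7,11) — 1 pair.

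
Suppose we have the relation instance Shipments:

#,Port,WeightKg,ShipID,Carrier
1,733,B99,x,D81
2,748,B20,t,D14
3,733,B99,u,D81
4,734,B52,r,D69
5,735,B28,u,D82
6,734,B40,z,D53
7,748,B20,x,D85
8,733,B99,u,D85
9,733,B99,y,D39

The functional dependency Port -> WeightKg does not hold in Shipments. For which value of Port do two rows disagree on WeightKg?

Port=733: rows 1, 3, 8, 9 → WeightKg = B99, B99, B99, B99 ✓
Port=748: rows 2, 7 → WeightKg = B20, B20 ✓
Port=734: rows 4, 6 → WeightKg takes values {B52, B40} — violation
Port=735: row 5 → WeightKg = B28 ✓
The only Port value with inconsistent WeightKg is Port=734.

734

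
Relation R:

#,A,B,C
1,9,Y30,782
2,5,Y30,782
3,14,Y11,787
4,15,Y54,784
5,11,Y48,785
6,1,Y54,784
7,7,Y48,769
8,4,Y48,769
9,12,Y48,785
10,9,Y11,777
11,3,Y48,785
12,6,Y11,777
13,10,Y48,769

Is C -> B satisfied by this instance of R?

C=782: rows 1, 2 → B = Y30, Y30 ✓
C=787: row 3 → B = Y11 ✓
C=784: rows 4, 6 → B = Y54, Y54 ✓
C=785: rows 5, 9, 11 → B = Y48, Y48, Y48 ✓
C=769: rows 7, 8, 13 → B = Y48, Y48, Y48 ✓
C=777: rows 10, 12 → B = Y11, Y11 ✓
Every C value is associated with a single B value, so C -> B holds.

Yes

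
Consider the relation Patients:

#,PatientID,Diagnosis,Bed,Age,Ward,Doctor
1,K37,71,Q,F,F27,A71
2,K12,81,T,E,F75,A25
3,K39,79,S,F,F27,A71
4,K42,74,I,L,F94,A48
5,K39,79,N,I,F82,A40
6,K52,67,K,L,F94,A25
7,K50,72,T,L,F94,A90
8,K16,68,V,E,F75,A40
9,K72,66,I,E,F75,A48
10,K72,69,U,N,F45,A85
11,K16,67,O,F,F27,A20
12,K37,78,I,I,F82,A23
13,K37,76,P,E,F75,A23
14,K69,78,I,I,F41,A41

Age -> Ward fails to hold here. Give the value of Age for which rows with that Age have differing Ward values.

Age=F: rows 1, 3, 11 → Ward = F27, F27, F27 ✓
Age=E: rows 2, 8, 9, 13 → Ward = F75, F75, F75, F75 ✓
Age=L: rows 4, 6, 7 → Ward = F94, F94, F94 ✓
Age=I: rows 5, 12, 14 → Ward takes values {F82, F41} — violation
Age=N: row 10 → Ward = F45 ✓
The only Age value with inconsistent Ward is Age=I.

I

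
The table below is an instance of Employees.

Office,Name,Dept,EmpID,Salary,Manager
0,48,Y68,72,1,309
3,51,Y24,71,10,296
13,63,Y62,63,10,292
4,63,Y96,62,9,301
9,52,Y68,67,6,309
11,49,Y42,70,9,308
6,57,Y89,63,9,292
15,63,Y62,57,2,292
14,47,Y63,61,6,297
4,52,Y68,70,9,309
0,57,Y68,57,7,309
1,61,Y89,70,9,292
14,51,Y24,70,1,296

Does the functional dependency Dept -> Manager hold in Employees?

Dept=Y68: 4 rows → Manager = 309, 309, 309, 309 ✓
Dept=Y24: 2 rows → Manager = 296, 296 ✓
Dept=Y62: 2 rows → Manager = 292, 292 ✓
Dept=Y96: 1 row → Manager = 301 ✓
Dept=Y42: 1 row → Manager = 308 ✓
Dept=Y89: 2 rows → Manager = 292, 292 ✓
Dept=Y63: 1 row → Manager = 297 ✓
Every Dept value is associated with a single Manager value, so Dept -> Manager holds.

Yes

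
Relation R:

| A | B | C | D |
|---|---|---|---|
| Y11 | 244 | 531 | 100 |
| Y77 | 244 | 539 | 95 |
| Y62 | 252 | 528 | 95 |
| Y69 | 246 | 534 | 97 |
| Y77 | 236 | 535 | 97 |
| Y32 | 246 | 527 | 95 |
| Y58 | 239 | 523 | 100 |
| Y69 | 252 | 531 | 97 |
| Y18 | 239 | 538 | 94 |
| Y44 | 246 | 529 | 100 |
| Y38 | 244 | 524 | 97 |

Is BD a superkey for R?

Yes

All 11 rows have distinct BD values, so BD → (all attributes) holds and BD is a superkey.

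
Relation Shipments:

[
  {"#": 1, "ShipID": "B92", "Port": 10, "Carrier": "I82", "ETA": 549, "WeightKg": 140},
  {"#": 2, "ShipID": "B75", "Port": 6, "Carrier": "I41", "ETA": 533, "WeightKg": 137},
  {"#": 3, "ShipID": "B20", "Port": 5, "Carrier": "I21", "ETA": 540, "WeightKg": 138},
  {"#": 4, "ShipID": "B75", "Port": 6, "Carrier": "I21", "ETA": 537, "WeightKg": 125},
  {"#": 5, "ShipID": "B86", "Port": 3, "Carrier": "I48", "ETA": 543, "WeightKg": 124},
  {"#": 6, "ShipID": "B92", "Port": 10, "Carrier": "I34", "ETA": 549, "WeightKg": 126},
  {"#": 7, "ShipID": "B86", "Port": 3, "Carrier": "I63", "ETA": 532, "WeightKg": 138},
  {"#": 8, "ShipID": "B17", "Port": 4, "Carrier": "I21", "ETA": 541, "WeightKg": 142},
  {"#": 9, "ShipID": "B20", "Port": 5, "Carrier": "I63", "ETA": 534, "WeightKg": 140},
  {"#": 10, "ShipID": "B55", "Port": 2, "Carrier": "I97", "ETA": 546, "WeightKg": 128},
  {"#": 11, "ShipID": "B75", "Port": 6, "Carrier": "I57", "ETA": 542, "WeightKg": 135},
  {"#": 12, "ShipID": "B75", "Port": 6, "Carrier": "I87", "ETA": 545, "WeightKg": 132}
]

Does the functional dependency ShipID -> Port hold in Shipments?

Yes

ShipID=B92: rows 1, 6 → Port = 10, 10 ✓
ShipID=B75: rows 2, 4, 11, 12 → Port = 6, 6, 6, 6 ✓
ShipID=B20: rows 3, 9 → Port = 5, 5 ✓
ShipID=B86: rows 5, 7 → Port = 3, 3 ✓
ShipID=B17: row 8 → Port = 4 ✓
ShipID=B55: row 10 → Port = 2 ✓
Every ShipID value is associated with a single Port value, so ShipID -> Port holds.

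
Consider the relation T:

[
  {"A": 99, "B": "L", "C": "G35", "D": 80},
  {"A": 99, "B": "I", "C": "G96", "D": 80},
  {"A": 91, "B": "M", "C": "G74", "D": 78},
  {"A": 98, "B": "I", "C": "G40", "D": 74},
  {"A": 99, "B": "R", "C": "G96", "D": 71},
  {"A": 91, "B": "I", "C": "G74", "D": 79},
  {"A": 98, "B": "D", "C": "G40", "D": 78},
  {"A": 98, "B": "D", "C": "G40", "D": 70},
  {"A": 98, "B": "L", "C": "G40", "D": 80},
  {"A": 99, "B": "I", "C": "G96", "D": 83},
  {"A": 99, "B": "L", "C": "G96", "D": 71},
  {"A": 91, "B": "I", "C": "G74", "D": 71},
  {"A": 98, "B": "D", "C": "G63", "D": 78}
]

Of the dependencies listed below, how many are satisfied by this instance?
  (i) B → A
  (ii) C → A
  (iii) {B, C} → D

1

(i) B → A: B=L: 3 rows → A takes values {99, 98} — violation; B=I: 5 rows → A takes values {99, 98, 91} — violation — fails.
(ii) C → A: every LHS value maps to a single RHS value — holds.
(iii) {B, C} → D: (B=I, C=G96): 2 rows → D takes values {80, 83} — violation; (B=I, C=G74): 2 rows → D takes values {79, 71} — violation; (B=D, C=G40): 2 rows → D takes values {78, 70} — violation — fails.
1 of the 3 dependencies holds.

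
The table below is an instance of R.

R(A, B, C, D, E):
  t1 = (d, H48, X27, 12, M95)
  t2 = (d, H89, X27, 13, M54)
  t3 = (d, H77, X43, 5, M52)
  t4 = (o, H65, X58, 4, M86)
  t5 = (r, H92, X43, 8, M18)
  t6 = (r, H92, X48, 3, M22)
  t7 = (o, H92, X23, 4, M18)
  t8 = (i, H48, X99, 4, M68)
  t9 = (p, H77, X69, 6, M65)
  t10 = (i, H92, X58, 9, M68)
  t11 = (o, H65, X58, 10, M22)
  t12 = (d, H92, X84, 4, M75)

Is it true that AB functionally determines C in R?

(A=d, B=H48): row 1 → C = X27 ✓
(A=d, B=H89): row 2 → C = X27 ✓
(A=d, B=H77): row 3 → C = X43 ✓
(A=o, B=H65): rows 4, 11 → C = X58, X58 ✓
(A=r, B=H92): rows 5, 6 → C takes values {X43, X48} — violation
(A=o, B=H92): row 7 → C = X23 ✓
(A=i, B=H48): row 8 → C = X99 ✓
(A=p, B=H77): row 9 → C = X69 ✓
(A=i, B=H92): row 10 → C = X58 ✓
(A=d, B=H92): row 12 → C = X84 ✓
Two rows agree on AB but differ on C, so AB → C does not hold.

No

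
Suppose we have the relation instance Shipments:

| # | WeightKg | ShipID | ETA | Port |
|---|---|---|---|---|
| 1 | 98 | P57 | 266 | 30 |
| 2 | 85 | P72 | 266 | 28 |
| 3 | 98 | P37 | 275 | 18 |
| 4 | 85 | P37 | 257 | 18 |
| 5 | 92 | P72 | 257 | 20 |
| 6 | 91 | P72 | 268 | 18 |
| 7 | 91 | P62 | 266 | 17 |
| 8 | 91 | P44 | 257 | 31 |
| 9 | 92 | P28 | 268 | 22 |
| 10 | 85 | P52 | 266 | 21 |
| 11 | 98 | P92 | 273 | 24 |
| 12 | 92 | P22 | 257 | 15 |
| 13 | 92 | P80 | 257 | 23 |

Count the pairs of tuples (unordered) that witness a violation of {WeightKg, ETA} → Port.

(WeightKg=85, ETA=266): violating pairs (2,10) — 1 pair.
(WeightKg=92, ETA=257): violating pairs (5,12), (5,13), (12,13) — 3 pairs.

4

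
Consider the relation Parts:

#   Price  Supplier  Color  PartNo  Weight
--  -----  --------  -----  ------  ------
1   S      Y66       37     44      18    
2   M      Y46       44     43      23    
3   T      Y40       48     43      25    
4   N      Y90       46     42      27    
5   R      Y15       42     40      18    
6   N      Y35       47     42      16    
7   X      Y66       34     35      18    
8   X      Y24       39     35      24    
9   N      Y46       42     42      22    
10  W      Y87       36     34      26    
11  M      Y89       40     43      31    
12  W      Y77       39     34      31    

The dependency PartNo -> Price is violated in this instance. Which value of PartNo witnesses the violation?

PartNo=44: row 1 → Price = S ✓
PartNo=43: rows 2, 3, 11 → Price takes values {M, T} — violation
PartNo=42: rows 4, 6, 9 → Price = N, N, N ✓
PartNo=40: row 5 → Price = R ✓
PartNo=35: rows 7, 8 → Price = X, X ✓
PartNo=34: rows 10, 12 → Price = W, W ✓
The only PartNo value with inconsistent Price is PartNo=43.

43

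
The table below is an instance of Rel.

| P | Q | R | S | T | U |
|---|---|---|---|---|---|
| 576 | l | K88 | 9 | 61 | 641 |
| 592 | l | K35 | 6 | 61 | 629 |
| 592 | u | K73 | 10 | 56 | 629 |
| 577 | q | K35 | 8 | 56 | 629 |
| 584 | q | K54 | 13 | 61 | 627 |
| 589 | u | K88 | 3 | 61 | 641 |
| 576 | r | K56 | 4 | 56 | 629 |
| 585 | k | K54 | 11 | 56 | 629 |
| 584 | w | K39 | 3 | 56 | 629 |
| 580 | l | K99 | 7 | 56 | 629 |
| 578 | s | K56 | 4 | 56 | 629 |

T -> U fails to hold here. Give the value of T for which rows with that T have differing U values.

61

T=61: 4 rows → U takes values {641, 629, 627} — violation
T=56: 7 rows → U = 629, 629, 629, 629, 629, 629, 629 ✓
The only T value with inconsistent U is T=61.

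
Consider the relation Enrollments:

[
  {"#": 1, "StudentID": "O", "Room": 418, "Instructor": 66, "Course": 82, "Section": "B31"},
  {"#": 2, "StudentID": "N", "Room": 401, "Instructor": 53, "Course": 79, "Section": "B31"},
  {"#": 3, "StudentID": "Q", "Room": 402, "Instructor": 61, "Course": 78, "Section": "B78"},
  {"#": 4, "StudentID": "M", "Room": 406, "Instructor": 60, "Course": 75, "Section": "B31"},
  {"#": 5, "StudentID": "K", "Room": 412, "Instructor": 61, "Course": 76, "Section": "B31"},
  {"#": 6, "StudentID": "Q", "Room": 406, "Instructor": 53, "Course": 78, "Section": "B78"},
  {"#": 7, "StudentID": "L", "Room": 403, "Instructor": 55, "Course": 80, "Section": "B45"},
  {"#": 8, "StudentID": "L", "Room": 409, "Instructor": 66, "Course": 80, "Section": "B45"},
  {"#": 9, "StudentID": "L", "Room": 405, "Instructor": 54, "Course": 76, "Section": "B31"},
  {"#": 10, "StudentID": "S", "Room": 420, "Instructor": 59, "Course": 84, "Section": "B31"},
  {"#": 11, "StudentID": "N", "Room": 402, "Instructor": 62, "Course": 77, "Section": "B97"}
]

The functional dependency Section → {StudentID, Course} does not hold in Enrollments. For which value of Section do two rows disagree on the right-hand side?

B31

Section=B31: rows 1, 2, 4, 5, 9, 10 → {StudentID,Course} takes values {(O, 82), (N, 79), (M, 75), (K, 76), (L, 76), (S, 84)} — violation
Section=B78: rows 3, 6 → {StudentID,Course} = (Q, 78), (Q, 78) ✓
Section=B45: rows 7, 8 → {StudentID,Course} = (L, 80), (L, 80) ✓
Section=B97: row 11 → {StudentID,Course} = (N, 77) ✓
The only Section value with inconsistent RHS is Section=B31.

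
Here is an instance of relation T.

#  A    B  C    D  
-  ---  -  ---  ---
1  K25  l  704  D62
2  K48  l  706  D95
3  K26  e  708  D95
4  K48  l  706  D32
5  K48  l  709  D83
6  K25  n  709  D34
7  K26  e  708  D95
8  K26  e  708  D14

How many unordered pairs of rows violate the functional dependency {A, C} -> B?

(A=K48, C=706): all 2 rows agree on B — 0 pairs.
(A=K26, C=708): all 3 rows agree on B — 0 pairs.

0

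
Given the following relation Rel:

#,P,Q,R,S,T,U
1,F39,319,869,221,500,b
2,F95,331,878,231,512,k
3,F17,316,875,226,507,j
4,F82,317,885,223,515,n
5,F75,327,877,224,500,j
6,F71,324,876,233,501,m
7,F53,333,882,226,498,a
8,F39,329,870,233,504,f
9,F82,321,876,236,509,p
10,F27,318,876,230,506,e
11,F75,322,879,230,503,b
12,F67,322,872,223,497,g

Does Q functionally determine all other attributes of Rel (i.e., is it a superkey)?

Rows 11 and 12 have the same Q value Q=322 but are distinct tuples, so Q does not determine every attribute — not a superkey.

No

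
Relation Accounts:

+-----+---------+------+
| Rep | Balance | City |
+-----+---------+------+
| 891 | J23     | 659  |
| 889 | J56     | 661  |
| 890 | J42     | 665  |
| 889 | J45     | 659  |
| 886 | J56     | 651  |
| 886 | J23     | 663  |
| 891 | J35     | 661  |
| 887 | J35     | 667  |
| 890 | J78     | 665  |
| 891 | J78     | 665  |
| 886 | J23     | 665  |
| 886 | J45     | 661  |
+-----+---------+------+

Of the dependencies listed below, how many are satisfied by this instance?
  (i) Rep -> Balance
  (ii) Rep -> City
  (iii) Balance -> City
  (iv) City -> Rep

(i) Rep -> Balance: Rep=891: 3 rows → Balance takes values {J23, J35, J78} — violation; Rep=889: 2 rows → Balance takes values {J56, J45} — violation; Rep=890: 2 rows → Balance takes values {J42, J78} — violation; Rep=886: 4 rows → Balance takes values {J56, J23, J45} — violation — fails.
(ii) Rep -> City: Rep=891: 3 rows → City takes values {659, 661, 665} — violation; Rep=889: 2 rows → City takes values {661, 659} — violation; Rep=886: 4 rows → City takes values {651, 663, 665, 661} — violation — fails.
(iii) Balance -> City: Balance=J23: 3 rows → City takes values {659, 663, 665} — violation; Balance=J56: 2 rows → City takes values {661, 651} — violation; Balance=J45: 2 rows → City takes values {659, 661} — violation; Balance=J35: 2 rows → City takes values {661, 667} — violation — fails.
(iv) City -> Rep: City=659: 2 rows → Rep takes values {891, 889} — violation; City=661: 3 rows → Rep takes values {889, 891, 886} — violation; City=665: 4 rows → Rep takes values {890, 891, 886} — violation — fails.
None of the 4 dependencies hold.

0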